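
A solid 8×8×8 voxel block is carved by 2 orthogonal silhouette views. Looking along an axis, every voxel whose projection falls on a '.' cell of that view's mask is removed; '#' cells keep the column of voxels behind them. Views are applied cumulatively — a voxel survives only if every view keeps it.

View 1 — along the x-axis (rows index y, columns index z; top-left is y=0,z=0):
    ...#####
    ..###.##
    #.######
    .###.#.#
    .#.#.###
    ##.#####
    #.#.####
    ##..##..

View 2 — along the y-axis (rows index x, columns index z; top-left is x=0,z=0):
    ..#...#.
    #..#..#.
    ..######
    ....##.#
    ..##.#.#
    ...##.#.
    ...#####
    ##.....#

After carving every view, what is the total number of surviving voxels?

start: 8×8×8 = 512 voxels
step 1: project along x, AND mask (44/64) → |grid| = 352
step 2: project along y, AND mask (29/64) → |grid| = 171

171 voxels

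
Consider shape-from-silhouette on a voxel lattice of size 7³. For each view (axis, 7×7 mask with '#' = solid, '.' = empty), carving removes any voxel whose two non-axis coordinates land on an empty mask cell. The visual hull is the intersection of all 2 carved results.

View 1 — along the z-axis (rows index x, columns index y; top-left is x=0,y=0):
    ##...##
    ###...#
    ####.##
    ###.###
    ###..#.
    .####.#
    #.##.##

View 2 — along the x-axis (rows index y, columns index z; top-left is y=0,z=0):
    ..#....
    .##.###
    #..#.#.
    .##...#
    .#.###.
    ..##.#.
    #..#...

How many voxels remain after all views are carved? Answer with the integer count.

start: 7×7×7 = 343 voxels
  1. axis=2 (XY plane), |mask|=34  ⇒  voxels=238
  2. axis=0 (YZ plane), |mask|=21  ⇒  voxels=98

voxel count = 98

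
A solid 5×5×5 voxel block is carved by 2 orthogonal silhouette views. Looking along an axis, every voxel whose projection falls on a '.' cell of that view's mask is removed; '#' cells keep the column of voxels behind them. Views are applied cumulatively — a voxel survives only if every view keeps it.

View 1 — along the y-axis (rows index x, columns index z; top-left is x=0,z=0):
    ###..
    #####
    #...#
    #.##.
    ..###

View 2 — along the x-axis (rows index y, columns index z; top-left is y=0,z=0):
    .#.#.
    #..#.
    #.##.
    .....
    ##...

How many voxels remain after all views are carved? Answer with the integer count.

voxel count = 29

initial block: 5^3 = 125
after view 1 [y-axis, 16 of 25 cells solid] → remaining = 80
after view 2 [x-axis, 9 of 25 cells solid] → remaining = 29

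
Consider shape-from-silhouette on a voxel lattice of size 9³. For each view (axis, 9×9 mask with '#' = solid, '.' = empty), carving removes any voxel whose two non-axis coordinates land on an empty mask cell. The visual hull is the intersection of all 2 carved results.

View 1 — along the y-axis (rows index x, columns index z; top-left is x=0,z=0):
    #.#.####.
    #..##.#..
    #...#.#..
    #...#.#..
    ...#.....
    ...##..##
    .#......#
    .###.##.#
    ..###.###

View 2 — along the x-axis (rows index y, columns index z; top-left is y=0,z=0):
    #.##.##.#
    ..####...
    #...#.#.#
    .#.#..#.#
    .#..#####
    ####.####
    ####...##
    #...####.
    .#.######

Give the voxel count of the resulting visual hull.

before carving: 729 voxels (9×9×9)
carve view 1 (along y, XZ-mask fill 35/81): 315 voxels remain
carve view 2 (along x, YZ-mask fill 50/81): 199 voxels remain

voxel count = 199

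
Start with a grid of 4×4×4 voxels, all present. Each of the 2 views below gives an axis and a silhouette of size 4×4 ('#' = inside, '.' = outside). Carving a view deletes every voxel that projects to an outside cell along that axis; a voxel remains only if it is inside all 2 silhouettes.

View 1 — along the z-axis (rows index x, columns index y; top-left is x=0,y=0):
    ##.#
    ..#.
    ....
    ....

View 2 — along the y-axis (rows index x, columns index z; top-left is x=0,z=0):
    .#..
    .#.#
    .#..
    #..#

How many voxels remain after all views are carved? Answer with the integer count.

before carving: 64 voxels (4×4×4)
after view 1 [z-axis, 4 of 16 cells solid] → remaining = 16
after view 2 [y-axis, 6 of 16 cells solid] → remaining = 5

voxel count = 5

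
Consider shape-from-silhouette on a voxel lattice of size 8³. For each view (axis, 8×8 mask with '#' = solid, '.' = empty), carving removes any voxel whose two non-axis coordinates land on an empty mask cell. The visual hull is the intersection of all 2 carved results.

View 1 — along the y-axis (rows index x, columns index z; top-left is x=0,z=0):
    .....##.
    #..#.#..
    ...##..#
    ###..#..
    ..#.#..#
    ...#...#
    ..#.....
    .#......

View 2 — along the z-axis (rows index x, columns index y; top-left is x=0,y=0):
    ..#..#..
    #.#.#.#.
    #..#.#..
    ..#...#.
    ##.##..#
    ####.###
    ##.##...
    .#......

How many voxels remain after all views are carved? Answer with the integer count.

voxel count = 67

start: 8×8×8 = 512 voxels
V1 y: intersect with XZ mask (19 set) -- 152 left
V2 z: intersect with XY mask (28 set) -- 67 left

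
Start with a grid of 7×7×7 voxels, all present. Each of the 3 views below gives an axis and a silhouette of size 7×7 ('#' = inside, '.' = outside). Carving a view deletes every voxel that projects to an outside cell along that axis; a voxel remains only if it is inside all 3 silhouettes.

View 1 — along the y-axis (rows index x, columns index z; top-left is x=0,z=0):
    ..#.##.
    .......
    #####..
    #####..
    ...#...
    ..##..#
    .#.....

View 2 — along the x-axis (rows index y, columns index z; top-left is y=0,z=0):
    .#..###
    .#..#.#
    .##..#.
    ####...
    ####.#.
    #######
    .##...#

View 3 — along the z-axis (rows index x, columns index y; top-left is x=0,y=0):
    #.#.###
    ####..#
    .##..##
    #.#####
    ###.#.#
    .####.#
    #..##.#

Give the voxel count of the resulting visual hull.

before carving: 343 voxels (7×7×7)
carve view 1 (along y, XZ-mask fill 18/49): 126 voxels remain
carve view 2 (along x, YZ-mask fill 29/49): 76 voxels remain
carve view 3 (along z, XY-mask fill 34/49): 53 voxels remain

|visual hull| = 53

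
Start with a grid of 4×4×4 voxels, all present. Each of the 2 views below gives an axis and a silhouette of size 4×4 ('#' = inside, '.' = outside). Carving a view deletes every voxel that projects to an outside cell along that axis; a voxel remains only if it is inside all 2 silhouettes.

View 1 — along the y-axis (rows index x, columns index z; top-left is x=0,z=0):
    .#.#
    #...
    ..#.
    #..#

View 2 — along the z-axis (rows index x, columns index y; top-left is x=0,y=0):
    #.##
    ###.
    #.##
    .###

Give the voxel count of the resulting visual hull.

full grid |V| = 64
  1. axis=1 (XZ plane), |mask|=6  ⇒  voxels=24
  2. axis=2 (XY plane), |mask|=12  ⇒  voxels=18

|visual hull| = 18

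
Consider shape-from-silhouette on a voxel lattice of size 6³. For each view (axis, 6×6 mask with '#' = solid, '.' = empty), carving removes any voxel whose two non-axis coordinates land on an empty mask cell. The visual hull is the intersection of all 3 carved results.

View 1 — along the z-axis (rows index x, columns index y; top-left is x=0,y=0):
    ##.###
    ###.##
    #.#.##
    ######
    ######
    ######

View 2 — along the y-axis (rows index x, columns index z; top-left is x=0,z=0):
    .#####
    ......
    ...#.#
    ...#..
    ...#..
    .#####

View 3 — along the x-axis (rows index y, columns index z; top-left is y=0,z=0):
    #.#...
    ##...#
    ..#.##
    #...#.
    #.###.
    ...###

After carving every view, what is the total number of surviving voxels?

before carving: 216 voxels (6×6×6)
  1. axis=2 (XY plane), |mask|=32  ⇒  voxels=192
  2. axis=1 (XZ plane), |mask|=14  ⇒  voxels=75
  3. axis=0 (YZ plane), |mask|=17  ⇒  voxels=31

|visual hull| = 31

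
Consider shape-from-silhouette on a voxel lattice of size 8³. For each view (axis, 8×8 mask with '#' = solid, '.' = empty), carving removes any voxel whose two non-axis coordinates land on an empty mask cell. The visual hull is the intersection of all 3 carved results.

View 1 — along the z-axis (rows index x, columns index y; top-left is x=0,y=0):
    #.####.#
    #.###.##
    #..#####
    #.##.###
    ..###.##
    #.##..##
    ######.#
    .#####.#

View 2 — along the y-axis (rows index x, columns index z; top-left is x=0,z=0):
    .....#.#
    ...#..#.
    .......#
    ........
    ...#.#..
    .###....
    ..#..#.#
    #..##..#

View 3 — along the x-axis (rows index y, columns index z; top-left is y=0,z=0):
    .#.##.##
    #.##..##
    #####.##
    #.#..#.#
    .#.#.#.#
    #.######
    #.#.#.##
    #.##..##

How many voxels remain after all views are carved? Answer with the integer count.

|visual hull| = 70

start: 8×8×8 = 512 voxels
carve view 1 (along z, XY-mask fill 47/64): 376 voxels remain
carve view 2 (along y, XZ-mask fill 17/64): 100 voxels remain
carve view 3 (along x, YZ-mask fill 42/64): 70 voxels remain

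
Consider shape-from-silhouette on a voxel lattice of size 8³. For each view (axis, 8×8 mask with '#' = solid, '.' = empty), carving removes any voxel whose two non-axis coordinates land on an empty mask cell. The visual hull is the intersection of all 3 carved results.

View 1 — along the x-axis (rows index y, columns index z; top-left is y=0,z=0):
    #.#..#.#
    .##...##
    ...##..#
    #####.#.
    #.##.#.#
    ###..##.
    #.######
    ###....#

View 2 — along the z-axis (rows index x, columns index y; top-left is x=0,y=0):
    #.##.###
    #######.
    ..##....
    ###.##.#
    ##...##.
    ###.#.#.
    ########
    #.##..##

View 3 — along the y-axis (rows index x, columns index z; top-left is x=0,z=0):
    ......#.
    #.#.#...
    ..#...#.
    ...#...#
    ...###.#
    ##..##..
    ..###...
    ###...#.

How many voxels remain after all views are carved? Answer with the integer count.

|visual hull| = 69

full grid |V| = 512
  1. axis=0 (YZ plane), |mask|=38  ⇒  voxels=304
  2. axis=2 (XY plane), |mask|=43  ⇒  voxels=202
  3. axis=1 (XZ plane), |mask|=23  ⇒  voxels=69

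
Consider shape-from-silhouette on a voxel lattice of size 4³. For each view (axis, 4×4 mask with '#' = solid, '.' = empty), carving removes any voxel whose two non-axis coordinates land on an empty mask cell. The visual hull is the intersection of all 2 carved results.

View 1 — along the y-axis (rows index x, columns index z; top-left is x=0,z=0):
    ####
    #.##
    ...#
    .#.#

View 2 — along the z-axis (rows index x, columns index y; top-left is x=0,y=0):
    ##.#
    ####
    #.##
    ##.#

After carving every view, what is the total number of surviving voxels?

33 voxels

start: 4×4×4 = 64 voxels
[1] y-view keeps 10 columns → grid now 40
[2] z-view keeps 13 columns → grid now 33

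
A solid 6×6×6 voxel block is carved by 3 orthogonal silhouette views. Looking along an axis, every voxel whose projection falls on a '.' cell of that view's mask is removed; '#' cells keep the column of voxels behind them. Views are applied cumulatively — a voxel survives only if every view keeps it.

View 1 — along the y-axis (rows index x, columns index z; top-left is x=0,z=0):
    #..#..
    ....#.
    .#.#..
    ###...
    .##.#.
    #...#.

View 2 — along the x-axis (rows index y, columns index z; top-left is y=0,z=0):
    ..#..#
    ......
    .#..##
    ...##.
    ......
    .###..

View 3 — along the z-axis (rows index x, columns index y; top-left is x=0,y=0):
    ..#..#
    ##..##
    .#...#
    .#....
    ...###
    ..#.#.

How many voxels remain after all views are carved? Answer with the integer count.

|visual hull| = 7

start: 6×6×6 = 216 voxels
V1 y: intersect with XZ mask (13 set) -- 78 left
V2 x: intersect with YZ mask (10 set) -- 20 left
V3 z: intersect with XY mask (14 set) -- 7 left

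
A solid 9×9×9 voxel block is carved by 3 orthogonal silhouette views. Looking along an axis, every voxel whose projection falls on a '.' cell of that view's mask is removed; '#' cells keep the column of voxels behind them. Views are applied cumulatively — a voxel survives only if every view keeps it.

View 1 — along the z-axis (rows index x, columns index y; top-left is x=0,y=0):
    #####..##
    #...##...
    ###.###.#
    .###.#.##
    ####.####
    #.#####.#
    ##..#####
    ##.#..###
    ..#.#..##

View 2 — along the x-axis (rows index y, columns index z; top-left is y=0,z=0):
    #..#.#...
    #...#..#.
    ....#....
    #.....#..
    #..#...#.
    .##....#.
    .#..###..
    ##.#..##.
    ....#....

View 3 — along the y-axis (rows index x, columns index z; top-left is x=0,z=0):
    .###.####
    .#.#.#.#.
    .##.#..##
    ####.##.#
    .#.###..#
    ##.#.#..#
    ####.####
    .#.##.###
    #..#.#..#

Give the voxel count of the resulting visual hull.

90 voxels

initial block: 9^3 = 729
  1. axis=2 (XY plane), |mask|=55  ⇒  voxels=495
  2. axis=0 (YZ plane), |mask|=25  ⇒  voxels=149
  3. axis=1 (XZ plane), |mask|=51  ⇒  voxels=90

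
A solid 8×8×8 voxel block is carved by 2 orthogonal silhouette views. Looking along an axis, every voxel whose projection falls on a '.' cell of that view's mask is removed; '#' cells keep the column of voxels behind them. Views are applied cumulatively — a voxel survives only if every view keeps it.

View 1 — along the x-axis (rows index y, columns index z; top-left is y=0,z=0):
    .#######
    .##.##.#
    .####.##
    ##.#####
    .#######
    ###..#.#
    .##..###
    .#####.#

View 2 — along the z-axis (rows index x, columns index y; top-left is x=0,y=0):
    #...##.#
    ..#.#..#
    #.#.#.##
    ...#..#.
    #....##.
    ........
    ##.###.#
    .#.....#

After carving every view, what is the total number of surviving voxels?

start: 8×8×8 = 512 voxels
[1] x-view keeps 48 columns → grid now 384
[2] z-view keeps 25 columns → grid now 152

voxel count = 152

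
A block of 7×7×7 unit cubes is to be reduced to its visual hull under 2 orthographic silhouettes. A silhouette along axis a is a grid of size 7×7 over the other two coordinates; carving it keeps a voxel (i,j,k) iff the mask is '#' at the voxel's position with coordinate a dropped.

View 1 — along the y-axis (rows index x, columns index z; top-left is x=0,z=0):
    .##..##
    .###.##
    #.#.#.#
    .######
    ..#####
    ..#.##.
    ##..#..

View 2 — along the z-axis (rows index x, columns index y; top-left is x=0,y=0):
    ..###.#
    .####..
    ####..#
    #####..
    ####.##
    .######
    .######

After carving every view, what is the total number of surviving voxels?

start: 7×7×7 = 343 voxels
  1. axis=1 (XZ plane), |mask|=30  ⇒  voxels=210
  2. axis=2 (XY plane), |mask|=36  ⇒  voxels=152

voxel count = 152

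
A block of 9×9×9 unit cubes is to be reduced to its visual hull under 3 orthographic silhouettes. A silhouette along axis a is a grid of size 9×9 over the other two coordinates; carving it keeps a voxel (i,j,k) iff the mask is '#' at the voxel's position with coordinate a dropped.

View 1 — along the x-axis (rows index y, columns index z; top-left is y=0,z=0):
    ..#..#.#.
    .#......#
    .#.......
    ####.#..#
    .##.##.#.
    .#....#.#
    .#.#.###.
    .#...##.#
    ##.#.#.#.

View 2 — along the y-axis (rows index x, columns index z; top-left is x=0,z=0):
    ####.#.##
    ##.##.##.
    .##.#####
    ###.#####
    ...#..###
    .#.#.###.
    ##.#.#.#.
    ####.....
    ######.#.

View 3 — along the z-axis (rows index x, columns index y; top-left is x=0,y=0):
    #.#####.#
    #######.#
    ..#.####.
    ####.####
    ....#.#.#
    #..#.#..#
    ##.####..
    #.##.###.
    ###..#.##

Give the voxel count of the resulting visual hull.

remaining voxels: 142

start: 9×9×9 = 729 voxels
[1] x-view keeps 34 columns → grid now 306
[2] y-view keeps 53 columns → grid now 215
[3] z-view keeps 53 columns → grid now 142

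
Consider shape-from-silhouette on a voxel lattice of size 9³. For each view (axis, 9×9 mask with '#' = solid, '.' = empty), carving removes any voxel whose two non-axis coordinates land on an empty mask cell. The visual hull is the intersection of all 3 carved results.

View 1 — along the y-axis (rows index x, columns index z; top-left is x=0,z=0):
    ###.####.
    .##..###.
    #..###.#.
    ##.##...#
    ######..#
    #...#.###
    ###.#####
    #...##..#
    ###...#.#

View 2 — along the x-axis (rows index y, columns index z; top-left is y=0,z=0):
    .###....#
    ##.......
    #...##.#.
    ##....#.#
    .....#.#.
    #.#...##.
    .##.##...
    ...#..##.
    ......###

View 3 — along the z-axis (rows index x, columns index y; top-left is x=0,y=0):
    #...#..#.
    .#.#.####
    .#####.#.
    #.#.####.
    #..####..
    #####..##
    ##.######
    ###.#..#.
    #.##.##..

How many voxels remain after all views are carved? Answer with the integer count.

full grid |V| = 729
V1 y: intersect with XZ mask (51 set) -- 459 left
V2 x: intersect with YZ mask (30 set) -- 172 left
V3 z: intersect with XY mask (51 set) -- 111 left

remaining voxels: 111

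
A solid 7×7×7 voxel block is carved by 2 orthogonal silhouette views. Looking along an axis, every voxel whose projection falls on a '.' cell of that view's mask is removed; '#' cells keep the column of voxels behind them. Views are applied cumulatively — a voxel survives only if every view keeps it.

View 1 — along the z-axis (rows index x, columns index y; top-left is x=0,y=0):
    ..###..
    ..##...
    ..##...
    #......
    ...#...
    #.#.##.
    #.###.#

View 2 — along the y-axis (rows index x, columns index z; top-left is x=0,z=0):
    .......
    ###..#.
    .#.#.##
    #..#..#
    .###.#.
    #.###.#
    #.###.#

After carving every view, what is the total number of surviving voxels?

initial block: 7^3 = 343
[1] z-view keeps 18 columns → grid now 126
[2] y-view keeps 25 columns → grid now 68

|visual hull| = 68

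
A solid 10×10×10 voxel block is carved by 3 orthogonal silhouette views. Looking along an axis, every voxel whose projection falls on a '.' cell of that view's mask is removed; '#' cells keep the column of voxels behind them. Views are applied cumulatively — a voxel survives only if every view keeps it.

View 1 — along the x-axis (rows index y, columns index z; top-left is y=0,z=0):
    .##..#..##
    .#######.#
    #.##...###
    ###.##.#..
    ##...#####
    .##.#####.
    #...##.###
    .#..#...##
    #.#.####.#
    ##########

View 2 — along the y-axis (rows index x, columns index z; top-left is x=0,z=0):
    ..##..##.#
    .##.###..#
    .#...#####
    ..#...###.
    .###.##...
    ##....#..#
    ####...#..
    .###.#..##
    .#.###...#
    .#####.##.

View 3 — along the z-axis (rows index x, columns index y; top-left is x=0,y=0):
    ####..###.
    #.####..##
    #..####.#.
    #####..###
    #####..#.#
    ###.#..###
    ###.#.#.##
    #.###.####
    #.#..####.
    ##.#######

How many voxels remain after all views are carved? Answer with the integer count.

start: 10×10×10 = 1000 voxels
carve view 1 (along x, YZ-mask fill 66/100): 660 voxels remain
carve view 2 (along y, XZ-mask fill 53/100): 350 voxels remain
carve view 3 (along z, XY-mask fill 72/100): 253 voxels remain

remaining voxels: 253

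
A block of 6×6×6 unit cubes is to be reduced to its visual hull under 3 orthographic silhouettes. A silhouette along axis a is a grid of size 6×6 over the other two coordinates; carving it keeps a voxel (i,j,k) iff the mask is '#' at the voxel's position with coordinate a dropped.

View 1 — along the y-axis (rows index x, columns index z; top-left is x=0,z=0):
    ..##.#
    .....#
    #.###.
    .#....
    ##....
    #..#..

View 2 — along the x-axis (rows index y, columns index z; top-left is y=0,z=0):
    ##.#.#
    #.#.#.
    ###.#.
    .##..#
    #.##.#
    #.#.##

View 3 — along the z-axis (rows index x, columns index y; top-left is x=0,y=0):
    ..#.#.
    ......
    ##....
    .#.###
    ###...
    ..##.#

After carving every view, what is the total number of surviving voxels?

initial block: 6^3 = 216
[1] y-view keeps 13 columns → grid now 78
[2] x-view keeps 22 columns → grid now 48
[3] z-view keeps 14 columns → grid now 17

voxel count = 17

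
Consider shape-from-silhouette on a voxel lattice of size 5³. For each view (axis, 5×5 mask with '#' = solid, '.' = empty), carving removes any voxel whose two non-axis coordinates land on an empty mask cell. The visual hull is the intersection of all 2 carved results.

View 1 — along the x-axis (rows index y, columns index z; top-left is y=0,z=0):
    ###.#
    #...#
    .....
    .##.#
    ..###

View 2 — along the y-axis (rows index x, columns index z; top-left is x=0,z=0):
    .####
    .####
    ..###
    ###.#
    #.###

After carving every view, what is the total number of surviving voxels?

|visual hull| = 49

start: 5×5×5 = 125 voxels
  1. axis=0 (YZ plane), |mask|=12  ⇒  voxels=60
  2. axis=1 (XZ plane), |mask|=19  ⇒  voxels=49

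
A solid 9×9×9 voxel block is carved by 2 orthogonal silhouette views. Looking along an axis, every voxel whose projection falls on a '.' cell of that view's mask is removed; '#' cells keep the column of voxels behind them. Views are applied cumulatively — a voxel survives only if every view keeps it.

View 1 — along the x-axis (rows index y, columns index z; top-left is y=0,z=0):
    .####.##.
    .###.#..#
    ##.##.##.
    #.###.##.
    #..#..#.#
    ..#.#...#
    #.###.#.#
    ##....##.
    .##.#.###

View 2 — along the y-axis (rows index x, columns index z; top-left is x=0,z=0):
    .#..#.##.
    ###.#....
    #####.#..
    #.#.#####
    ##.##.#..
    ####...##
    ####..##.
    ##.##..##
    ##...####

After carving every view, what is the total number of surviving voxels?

voxel count = 270

initial block: 9^3 = 729
carve view 1 (along x, YZ-mask fill 46/81): 414 voxels remain
carve view 2 (along y, XZ-mask fill 50/81): 270 voxels remain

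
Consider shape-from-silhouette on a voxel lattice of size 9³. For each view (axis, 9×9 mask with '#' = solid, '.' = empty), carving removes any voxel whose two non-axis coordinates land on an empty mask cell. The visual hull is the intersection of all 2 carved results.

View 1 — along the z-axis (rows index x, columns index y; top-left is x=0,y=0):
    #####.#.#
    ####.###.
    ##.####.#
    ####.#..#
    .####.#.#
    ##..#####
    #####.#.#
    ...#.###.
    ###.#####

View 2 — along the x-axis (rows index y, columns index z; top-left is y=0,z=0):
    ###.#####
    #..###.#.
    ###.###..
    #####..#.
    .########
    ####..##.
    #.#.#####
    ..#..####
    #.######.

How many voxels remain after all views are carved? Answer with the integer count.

remaining voxels: 383

start: 9×9×9 = 729 voxels
[1] z-view keeps 59 columns → grid now 531
[2] x-view keeps 58 columns → grid now 383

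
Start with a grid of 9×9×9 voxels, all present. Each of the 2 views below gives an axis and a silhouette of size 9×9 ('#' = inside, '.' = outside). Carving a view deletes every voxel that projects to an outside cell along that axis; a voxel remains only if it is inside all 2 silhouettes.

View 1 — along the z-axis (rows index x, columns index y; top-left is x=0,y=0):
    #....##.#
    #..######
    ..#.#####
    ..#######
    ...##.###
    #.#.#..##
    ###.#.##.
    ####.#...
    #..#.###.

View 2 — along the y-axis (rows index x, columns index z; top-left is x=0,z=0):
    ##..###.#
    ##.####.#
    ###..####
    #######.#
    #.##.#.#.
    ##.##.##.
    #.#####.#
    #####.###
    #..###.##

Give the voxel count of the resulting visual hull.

338 voxels

full grid |V| = 729
step 1: project along z, AND mask (50/81) → |grid| = 450
step 2: project along y, AND mask (60/81) → |grid| = 338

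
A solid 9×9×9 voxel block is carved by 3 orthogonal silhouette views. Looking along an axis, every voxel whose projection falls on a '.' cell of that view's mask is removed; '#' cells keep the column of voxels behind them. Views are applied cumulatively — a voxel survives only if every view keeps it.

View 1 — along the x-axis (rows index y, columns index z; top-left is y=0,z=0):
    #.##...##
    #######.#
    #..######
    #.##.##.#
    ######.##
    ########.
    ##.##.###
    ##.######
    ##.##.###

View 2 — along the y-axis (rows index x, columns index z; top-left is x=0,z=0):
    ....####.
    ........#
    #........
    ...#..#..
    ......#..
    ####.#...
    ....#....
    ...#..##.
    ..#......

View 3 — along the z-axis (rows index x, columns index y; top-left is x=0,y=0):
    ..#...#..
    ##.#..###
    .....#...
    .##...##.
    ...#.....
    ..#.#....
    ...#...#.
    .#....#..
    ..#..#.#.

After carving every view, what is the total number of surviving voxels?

|visual hull| = 38

start: 9×9×9 = 729 voxels
after view 1 [x-axis, 64 of 81 cells solid] → remaining = 576
after view 2 [y-axis, 19 of 81 cells solid] → remaining = 137
after view 3 [z-axis, 23 of 81 cells solid] → remaining = 38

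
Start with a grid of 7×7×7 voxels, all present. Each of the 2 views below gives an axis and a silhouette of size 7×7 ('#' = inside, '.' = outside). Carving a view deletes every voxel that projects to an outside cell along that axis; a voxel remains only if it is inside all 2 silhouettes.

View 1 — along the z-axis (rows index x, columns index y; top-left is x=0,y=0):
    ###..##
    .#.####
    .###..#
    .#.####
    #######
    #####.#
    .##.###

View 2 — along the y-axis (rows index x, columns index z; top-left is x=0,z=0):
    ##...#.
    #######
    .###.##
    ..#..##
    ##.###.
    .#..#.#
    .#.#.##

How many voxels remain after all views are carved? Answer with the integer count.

start: 7×7×7 = 343 voxels
carve view 1 (along z, XY-mask fill 37/49): 259 voxels remain
carve view 2 (along y, XZ-mask fill 30/49): 158 voxels remain

voxel count = 158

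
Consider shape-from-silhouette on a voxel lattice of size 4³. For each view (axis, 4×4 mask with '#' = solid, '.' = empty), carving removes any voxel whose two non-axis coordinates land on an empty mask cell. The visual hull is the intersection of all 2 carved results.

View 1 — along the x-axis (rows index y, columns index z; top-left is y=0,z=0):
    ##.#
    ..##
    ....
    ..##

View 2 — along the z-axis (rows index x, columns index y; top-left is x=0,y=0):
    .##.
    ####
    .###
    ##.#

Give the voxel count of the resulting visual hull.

full grid |V| = 64
  1. axis=0 (YZ plane), |mask|=7  ⇒  voxels=28
  2. axis=2 (XY plane), |mask|=12  ⇒  voxels=20

voxel count = 20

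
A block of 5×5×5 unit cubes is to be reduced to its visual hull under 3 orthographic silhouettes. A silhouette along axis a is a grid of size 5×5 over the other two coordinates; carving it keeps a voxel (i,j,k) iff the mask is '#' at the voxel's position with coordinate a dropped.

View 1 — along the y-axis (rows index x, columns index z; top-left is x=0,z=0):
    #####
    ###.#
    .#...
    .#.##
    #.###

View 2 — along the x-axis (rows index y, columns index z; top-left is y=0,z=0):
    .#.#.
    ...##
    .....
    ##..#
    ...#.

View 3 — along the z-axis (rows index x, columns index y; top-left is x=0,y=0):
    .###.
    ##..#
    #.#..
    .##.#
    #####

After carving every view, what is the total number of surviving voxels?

17 voxels

before carving: 125 voxels (5×5×5)
[1] y-view keeps 17 columns → grid now 85
[2] x-view keeps 8 columns → grid now 28
[3] z-view keeps 16 columns → grid now 17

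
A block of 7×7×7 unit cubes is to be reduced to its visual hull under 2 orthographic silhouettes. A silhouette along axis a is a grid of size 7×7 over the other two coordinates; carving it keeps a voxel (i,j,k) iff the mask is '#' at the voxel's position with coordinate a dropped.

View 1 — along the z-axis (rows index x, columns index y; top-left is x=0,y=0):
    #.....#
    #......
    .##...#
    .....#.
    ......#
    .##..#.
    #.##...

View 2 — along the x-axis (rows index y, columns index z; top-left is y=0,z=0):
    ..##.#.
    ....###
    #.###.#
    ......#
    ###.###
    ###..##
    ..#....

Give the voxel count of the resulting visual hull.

full grid |V| = 343
[1] z-view keeps 14 columns → grid now 98
[2] x-view keeps 24 columns → grid now 44

remaining voxels: 44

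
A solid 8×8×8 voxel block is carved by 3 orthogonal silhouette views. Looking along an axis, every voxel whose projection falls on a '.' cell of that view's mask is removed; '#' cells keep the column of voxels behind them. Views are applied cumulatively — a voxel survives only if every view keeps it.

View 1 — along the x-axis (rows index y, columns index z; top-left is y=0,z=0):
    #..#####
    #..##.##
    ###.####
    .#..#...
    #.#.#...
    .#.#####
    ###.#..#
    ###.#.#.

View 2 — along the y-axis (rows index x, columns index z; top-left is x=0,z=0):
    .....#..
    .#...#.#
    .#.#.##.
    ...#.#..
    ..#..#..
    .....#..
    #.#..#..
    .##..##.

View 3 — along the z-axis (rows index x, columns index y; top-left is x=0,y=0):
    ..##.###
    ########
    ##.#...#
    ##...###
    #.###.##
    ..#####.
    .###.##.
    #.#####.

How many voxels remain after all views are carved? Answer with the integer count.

full grid |V| = 512
  1. axis=0 (YZ plane), |mask|=39  ⇒  voxels=312
  2. axis=1 (XZ plane), |mask|=20  ⇒  voxels=78
  3. axis=2 (XY plane), |mask|=44  ⇒  voxels=56

|visual hull| = 56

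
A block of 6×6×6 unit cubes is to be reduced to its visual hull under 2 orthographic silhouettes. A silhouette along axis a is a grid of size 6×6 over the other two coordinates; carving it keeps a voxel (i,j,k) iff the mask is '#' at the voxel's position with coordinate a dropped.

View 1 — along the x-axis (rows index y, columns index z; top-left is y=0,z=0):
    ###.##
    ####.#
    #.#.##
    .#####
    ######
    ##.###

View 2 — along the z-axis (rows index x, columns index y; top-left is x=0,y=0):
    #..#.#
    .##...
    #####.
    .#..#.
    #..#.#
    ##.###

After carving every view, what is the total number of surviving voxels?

voxel count = 101

initial block: 6^3 = 216
  1. axis=0 (YZ plane), |mask|=30  ⇒  voxels=180
  2. axis=2 (XY plane), |mask|=20  ⇒  voxels=101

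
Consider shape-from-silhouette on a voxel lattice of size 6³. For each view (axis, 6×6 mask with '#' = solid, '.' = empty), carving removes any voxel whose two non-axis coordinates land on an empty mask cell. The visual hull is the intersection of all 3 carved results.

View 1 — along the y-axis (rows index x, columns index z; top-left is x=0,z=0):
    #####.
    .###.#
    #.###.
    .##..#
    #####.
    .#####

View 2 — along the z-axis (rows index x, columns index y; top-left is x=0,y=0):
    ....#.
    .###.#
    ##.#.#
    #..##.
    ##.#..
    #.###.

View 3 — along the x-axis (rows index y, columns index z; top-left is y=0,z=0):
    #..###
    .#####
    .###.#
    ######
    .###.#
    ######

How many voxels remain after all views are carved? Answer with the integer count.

initial block: 6^3 = 216
after view 1 [y-axis, 26 of 36 cells solid] → remaining = 156
after view 2 [z-axis, 19 of 36 cells solid] → remaining = 81
after view 3 [x-axis, 29 of 36 cells solid] → remaining = 68

remaining voxels: 68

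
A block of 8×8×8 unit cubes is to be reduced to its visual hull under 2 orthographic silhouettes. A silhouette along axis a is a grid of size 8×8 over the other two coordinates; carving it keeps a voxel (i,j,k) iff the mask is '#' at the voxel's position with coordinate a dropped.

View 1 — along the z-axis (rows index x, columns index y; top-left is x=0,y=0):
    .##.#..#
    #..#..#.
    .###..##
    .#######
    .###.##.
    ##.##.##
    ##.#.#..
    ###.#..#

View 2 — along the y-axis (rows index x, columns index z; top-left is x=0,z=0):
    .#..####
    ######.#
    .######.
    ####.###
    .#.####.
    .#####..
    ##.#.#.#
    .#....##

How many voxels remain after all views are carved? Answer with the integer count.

start: 8×8×8 = 512 voxels
carve view 1 (along z, XY-mask fill 39/64): 312 voxels remain
carve view 2 (along y, XZ-mask fill 43/64): 210 voxels remain

remaining voxels: 210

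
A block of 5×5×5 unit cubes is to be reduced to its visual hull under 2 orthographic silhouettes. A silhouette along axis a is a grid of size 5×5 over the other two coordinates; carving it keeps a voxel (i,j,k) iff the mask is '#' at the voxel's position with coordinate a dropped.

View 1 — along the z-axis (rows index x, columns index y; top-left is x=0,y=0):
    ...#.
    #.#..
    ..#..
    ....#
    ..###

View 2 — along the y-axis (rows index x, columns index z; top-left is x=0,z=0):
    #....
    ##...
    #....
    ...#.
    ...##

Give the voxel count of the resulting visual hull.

start: 5×5×5 = 125 voxels
V1 z: intersect with XY mask (8 set) -- 40 left
V2 y: intersect with XZ mask (7 set) -- 13 left

remaining voxels: 13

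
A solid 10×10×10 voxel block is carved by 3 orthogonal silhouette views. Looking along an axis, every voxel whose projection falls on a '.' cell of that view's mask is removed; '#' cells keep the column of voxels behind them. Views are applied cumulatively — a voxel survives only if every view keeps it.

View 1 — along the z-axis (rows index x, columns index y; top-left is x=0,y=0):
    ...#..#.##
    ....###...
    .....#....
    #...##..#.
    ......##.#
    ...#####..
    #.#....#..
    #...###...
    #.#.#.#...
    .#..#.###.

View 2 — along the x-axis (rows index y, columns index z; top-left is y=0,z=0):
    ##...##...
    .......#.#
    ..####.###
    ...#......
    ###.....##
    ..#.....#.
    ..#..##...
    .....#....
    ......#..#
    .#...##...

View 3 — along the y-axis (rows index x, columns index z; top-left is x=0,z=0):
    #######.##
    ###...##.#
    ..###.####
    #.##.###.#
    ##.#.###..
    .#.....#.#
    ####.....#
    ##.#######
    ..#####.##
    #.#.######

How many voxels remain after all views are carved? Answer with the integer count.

|visual hull| = 77

start: 10×10×10 = 1000 voxels
[1] z-view keeps 36 columns → grid now 360
[2] x-view keeps 30 columns → grid now 111
[3] y-view keeps 67 columns → grid now 77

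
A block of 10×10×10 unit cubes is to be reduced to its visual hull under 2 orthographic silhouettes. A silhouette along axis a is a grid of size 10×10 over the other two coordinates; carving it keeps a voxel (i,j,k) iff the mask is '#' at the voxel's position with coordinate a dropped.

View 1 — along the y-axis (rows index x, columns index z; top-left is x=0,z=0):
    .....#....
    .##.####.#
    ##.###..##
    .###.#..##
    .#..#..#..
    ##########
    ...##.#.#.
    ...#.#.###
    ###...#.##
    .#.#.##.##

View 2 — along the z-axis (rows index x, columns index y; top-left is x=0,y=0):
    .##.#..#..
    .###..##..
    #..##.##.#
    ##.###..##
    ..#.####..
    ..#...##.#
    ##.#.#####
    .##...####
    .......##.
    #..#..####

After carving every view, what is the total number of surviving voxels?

before carving: 1000 voxels (10×10×10)
after view 1 [y-axis, 55 of 100 cells solid] → remaining = 550
after view 2 [z-axis, 53 of 100 cells solid] → remaining = 288

voxel count = 288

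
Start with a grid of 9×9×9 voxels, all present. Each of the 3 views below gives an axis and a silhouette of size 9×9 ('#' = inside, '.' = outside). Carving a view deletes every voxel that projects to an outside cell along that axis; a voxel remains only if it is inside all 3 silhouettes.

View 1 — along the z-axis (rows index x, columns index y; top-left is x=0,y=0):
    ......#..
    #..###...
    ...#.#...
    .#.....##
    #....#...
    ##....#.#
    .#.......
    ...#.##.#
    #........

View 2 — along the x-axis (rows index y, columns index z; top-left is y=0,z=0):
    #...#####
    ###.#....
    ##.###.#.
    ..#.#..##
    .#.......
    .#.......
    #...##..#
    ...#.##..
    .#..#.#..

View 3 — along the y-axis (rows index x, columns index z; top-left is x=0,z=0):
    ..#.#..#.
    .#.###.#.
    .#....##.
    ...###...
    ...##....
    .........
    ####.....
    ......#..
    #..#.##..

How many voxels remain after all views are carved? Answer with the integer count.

before carving: 729 voxels (9×9×9)
carve view 1 (along z, XY-mask fill 22/81): 198 voxels remain
carve view 2 (along x, YZ-mask fill 32/81): 77 voxels remain
carve view 3 (along y, XZ-mask fill 25/81): 22 voxels remain

22 voxels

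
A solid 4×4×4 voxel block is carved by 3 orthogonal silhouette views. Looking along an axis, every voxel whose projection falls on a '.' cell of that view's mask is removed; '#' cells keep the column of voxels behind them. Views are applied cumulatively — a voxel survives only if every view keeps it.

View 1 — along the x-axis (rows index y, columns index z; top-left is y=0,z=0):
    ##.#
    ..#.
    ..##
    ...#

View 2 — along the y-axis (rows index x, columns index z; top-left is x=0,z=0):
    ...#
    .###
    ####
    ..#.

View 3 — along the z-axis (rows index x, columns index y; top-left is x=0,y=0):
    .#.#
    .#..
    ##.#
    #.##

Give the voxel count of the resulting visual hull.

full grid |V| = 64
  1. axis=0 (YZ plane), |mask|=7  ⇒  voxels=28
  2. axis=1 (XZ plane), |mask|=9  ⇒  voxels=18
  3. axis=2 (XY plane), |mask|=9  ⇒  voxels=8

8 voxels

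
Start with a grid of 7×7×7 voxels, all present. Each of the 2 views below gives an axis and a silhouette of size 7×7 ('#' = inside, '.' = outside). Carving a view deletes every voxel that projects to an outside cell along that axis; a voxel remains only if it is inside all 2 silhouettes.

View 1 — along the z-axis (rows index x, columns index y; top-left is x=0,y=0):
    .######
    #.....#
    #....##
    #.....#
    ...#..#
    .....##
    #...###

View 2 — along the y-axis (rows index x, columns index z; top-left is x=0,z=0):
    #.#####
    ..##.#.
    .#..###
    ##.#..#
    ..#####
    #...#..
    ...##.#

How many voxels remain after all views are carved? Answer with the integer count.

remaining voxels: 88

full grid |V| = 343
[1] z-view keeps 21 columns → grid now 147
[2] y-view keeps 27 columns → grid now 88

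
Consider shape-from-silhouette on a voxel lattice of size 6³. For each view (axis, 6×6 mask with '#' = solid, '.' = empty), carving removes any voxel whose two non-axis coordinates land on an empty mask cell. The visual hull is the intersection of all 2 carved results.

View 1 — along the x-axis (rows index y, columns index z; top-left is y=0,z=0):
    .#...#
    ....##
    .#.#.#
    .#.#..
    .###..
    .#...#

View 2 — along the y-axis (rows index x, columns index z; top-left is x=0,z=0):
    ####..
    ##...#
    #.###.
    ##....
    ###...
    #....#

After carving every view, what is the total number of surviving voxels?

initial block: 6^3 = 216
V1 x: intersect with YZ mask (14 set) -- 84 left
V2 y: intersect with XZ mask (18 set) -- 38 left

|visual hull| = 38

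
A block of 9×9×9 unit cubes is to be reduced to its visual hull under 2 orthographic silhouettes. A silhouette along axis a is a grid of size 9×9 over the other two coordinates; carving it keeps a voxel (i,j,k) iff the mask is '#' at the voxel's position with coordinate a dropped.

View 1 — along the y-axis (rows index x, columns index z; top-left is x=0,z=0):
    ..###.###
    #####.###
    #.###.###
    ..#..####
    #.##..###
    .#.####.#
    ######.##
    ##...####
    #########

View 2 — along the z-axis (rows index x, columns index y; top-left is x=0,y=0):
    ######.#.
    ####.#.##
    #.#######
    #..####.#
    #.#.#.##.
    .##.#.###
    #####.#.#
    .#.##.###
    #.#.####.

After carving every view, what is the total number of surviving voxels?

|visual hull| = 396

before carving: 729 voxels (9×9×9)
carve view 1 (along y, XZ-mask fill 61/81): 549 voxels remain
carve view 2 (along z, XY-mask fill 58/81): 396 voxels remain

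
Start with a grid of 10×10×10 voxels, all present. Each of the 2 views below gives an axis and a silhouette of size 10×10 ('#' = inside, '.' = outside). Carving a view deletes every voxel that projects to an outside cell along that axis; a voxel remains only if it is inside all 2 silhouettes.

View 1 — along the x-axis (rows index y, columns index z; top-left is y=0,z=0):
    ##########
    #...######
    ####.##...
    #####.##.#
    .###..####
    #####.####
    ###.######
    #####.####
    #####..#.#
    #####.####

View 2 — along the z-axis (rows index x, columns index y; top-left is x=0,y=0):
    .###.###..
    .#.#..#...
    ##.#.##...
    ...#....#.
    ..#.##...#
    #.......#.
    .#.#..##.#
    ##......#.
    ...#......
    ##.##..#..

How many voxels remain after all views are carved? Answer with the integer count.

293 voxels

initial block: 10^3 = 1000
after view 1 [x-axis, 81 of 100 cells solid] → remaining = 810
after view 2 [z-axis, 36 of 100 cells solid] → remaining = 293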